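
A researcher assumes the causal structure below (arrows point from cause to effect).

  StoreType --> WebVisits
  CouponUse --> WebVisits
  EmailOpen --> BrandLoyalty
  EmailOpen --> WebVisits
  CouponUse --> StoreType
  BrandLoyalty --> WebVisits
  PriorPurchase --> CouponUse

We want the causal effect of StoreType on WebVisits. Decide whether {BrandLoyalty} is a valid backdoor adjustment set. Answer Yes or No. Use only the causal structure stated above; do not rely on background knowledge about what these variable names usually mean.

No

Backdoor paths from StoreType to WebVisits (paths whose first edge points into StoreType):
  P1: StoreType <- CouponUse -> WebVisits
Condition 1 (no descendant of StoreType in the set): holds — descendants of StoreType are {WebVisits}; none are in {BrandLoyalty}.
Condition 2 (every backdoor path blocked by {BrandLoyalty}):
  P1: open — no interior node is in the conditioning set.
{BrandLoyalty} does not satisfy the backdoor criterion.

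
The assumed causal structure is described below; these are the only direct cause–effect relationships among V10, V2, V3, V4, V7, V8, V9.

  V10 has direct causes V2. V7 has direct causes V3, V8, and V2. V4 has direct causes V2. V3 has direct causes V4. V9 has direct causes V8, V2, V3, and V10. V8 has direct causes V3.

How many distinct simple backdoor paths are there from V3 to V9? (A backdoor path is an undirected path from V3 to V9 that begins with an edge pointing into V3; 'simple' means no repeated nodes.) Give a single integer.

A backdoor path from V3 to V9 is any simple undirected path whose first edge points into V3 (i.e. leaves V3 via a parent).
Parents of V3: {V4}.
Enumerating:
  P1: V3 <- V4 <- V2 -> V10 -> V9
  P2: V3 <- V4 <- V2 -> V9
  P3: V3 <- V4 <- V2 -> V7 <- V8 -> V9
That exhausts the simple backdoor paths. Count: 3.

3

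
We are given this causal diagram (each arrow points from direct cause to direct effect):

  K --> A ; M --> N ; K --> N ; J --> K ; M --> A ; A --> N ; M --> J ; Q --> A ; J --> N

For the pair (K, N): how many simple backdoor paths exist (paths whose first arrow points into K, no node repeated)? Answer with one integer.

3

A backdoor path from K to N is any simple undirected path whose first edge points into K (i.e. leaves K via a parent).
Parents of K: {J}.
Enumerating:
  P1: K <- J <- M -> A -> N
  P2: K <- J <- M -> N
  P3: K <- J -> N
That exhausts the simple backdoor paths. Count: 3.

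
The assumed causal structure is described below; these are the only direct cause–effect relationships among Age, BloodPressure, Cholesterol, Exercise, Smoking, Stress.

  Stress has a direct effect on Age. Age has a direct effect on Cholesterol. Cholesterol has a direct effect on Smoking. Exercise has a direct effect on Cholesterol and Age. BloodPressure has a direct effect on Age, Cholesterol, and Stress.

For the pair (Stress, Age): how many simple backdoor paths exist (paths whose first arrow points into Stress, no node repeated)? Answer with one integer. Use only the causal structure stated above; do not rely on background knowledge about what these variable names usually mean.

3

A backdoor path from Stress to Age is any simple undirected path whose first edge points into Stress (i.e. leaves Stress via a parent).
Parents of Stress: {BloodPressure}.
Enumerating:
  P1: Stress <- BloodPressure -> Age
  P2: Stress <- BloodPressure -> Cholesterol <- Exercise -> Age
  P3: Stress <- BloodPressure -> Cholesterol <- Age
That exhausts the simple backdoor paths. Count: 3.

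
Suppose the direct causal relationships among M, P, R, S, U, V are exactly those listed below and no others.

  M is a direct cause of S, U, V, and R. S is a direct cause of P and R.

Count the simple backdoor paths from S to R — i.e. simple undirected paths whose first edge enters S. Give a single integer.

A backdoor path from S to R is any simple undirected path whose first edge points into S (i.e. leaves S via a parent).
Parents of S: {M}.
Enumerating:
  P1: S <- M -> R
That exhausts the simple backdoor paths. Count: 1.

1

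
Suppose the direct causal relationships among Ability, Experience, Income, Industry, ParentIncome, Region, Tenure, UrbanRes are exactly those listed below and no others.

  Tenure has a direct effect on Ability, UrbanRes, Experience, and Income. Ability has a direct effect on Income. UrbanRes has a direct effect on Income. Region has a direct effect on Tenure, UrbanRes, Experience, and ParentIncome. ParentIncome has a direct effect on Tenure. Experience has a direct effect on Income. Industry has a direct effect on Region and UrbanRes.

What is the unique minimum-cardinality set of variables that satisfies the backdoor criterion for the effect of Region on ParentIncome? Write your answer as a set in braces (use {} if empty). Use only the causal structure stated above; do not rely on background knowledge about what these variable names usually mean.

Variables eligible for adjustment (non-descendants of Region, excluding Region and ParentIncome): {Industry}.
Backdoor paths from Region to ParentIncome:
  P1: Region <- Industry -> UrbanRes <- Tenure <- ParentIncome
  P2: Region <- Industry -> UrbanRes -> Income <- Tenure <- ParentIncome
  P3: Region <- Industry -> UrbanRes -> Income <- Ability <- Tenure <- ParentIncome
  P4: Region <- Industry -> UrbanRes -> Income <- Experience <- Tenure <- ParentIncome
Each backdoor path contains an unconditioned collider, so every path is already blocked with the empty conditioning set:
  P1: blocked at collider UrbanRes (neither it nor any descendant is in the conditioning set).
  P2: blocked at collider Income (neither it nor any descendant is in the conditioning set).
  P3: blocked at collider Income (neither it nor any descendant is in the conditioning set).
  P4: blocked at collider Income (neither it nor any descendant is in the conditioning set).
The empty set is therefore the unique smallest valid set.

{}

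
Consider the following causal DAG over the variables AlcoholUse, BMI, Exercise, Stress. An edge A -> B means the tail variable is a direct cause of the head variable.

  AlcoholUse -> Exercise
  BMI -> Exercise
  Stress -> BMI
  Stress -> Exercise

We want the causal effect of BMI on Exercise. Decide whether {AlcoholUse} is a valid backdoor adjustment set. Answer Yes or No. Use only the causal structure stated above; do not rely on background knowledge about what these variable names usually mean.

Backdoor paths from BMI to Exercise (paths whose first edge points into BMI):
  P1: BMI <- Stress -> Exercise
Condition 1 (no descendant of BMI in the set): holds — descendants of BMI are {Exercise}; none are in {AlcoholUse}.
Condition 2 (every backdoor path blocked by {AlcoholUse}):
  P1: open — no interior node is in the conditioning set.
{AlcoholUse} does not satisfy the backdoor criterion.

No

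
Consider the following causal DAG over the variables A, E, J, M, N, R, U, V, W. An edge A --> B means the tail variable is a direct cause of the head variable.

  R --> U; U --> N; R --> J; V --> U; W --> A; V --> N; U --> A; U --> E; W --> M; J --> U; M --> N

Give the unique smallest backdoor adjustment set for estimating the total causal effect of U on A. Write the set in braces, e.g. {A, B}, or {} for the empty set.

{}

Variables eligible for adjustment (non-descendants of U, excluding U and A): {J, M, R, V, W}.
Backdoor paths from U to A:
  P1: U <- V -> N <- M <- W -> A
Each backdoor path contains an unconditioned collider, so every path is already blocked with the empty conditioning set:
  P1: blocked at collider N (neither it nor any descendant is in the conditioning set).
The empty set is therefore the unique smallest valid set.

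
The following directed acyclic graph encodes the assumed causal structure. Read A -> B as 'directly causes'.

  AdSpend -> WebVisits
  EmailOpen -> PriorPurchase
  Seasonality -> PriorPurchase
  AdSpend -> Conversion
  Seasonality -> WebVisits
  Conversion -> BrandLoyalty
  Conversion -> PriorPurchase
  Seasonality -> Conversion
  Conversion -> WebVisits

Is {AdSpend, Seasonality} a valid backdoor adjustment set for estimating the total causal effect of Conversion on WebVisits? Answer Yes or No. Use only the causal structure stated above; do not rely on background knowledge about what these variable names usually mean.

Yes

Backdoor paths from Conversion to WebVisits (paths whose first edge points into Conversion):
  P1: Conversion <- AdSpend -> WebVisits
  P2: Conversion <- Seasonality -> WebVisits
Condition 1 (no descendant of Conversion in the set): holds — descendants of Conversion are {BrandLoyalty, PriorPurchase, WebVisits}; none are in {AdSpend, Seasonality}.
Condition 2 (every backdoor path blocked by {AdSpend, Seasonality}):
  P1: blocked at fork node AdSpend ∈ conditioning set.
  P2: blocked at fork node Seasonality ∈ conditioning set.
{AdSpend, Seasonality} satisfies the backdoor criterion.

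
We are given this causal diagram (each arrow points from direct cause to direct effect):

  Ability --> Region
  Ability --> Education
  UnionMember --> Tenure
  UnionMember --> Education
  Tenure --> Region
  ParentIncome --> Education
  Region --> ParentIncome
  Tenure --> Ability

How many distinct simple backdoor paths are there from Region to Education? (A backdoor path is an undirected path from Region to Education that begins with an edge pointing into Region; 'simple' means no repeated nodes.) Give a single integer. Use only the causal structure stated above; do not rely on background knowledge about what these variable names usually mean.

4

A backdoor path from Region to Education is any simple undirected path whose first edge points into Region (i.e. leaves Region via a parent).
Parents of Region: {Ability, Tenure}.
Enumerating:
  P1: Region <- Tenure <- UnionMember -> Education
  P2: Region <- Tenure -> Ability -> Education
  P3: Region <- Ability <- Tenure <- UnionMember -> Education
  P4: Region <- Ability -> Education
That exhausts the simple backdoor paths. Count: 4.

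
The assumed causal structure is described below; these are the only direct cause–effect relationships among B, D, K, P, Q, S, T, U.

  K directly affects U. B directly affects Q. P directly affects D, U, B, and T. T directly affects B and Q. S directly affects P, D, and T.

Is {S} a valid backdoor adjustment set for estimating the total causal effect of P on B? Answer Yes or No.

Yes

Backdoor paths from P to B (paths whose first edge points into P):
  P1: P <- S -> T -> B
  P2: P <- S -> T -> Q <- B
Condition 1 (no descendant of P in the set): holds — descendants of P are {B, D, Q, T, U}; none are in {S}.
Condition 2 (every backdoor path blocked by {S}):
  P1: blocked at fork node S ∈ conditioning set.
  P2: blocked at fork node S ∈ conditioning set.
{S} satisfies the backdoor criterion.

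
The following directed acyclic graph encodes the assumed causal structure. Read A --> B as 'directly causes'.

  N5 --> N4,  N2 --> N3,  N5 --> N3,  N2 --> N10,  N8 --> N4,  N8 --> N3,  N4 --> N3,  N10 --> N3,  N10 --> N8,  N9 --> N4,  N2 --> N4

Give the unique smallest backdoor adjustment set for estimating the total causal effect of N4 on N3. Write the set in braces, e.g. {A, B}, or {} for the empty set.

{N2, N5, N8}

Variables eligible for adjustment (non-descendants of N4, excluding N4 and N3): {N10, N2, N5, N8, N9}.
Backdoor paths from N4 to N3:
  P1: N4 <- N2 -> N10 -> N8 -> N3
  P2: N4 <- N2 -> N10 -> N3
  P3: N4 <- N2 -> N3
  P4: N4 <- N5 -> N3
  P5: N4 <- N8 <- N10 <- N2 -> N3
  P6: N4 <- N8 <- N10 -> N3
  P7: N4 <- N8 -> N3
The empty set is not sufficient: P1 (N4 <- N2 -> N10 -> N8 -> N3) has no collider blocking it and no conditioned non-collider, so it is open.
Try {N2, N5, N8}:
  P1: blocked at fork node N2 ∈ conditioning set.
  P2: blocked at fork node N2 ∈ conditioning set.
  P3: blocked at fork node N2 ∈ conditioning set.
  P4: blocked at fork node N5 ∈ conditioning set.
  P5: blocked at chain node N8 ∈ conditioning set.
  P6: blocked at chain node N8 ∈ conditioning set.
  P7: blocked at fork node N8 ∈ conditioning set.
{N2, N5, N8} contains no descendant of N4 and blocks every backdoor path.
Every element of {N2, N5, N8} is needed (dropping N2 leaves P2 open; dropping N5 leaves P4 open; dropping N8 leaves P6 open), so no proper subset is valid.
Among all size-3 subsets of the eligible variables, only {N2, N5, N8} blocks every backdoor path, so it is the unique smallest valid adjustment set.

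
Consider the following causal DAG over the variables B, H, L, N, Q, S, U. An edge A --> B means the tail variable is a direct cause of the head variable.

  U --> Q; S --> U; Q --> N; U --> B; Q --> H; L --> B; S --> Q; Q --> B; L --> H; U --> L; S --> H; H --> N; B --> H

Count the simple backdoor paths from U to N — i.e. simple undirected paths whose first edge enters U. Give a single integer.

A backdoor path from U to N is any simple undirected path whose first edge points into U (i.e. leaves U via a parent).
Parents of U: {S}.
Enumerating:
  P1: U <- S -> Q -> B <- L -> H -> N
  P2: U <- S -> Q -> B -> H -> N
  P3: U <- S -> Q -> H -> N
  P4: U <- S -> Q -> N
  P5: U <- S -> H <- L -> B <- Q -> N
  P6: U <- S -> H <- Q -> N
  P7: U <- S -> H <- B <- Q -> N
  P8: U <- S -> H -> N
That exhausts the simple backdoor paths. Count: 8.

8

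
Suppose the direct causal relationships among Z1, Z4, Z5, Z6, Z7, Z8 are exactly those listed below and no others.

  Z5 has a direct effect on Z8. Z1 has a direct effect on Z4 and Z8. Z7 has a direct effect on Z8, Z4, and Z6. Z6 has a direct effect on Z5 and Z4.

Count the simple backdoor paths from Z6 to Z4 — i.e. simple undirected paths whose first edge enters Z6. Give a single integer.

2

A backdoor path from Z6 to Z4 is any simple undirected path whose first edge points into Z6 (i.e. leaves Z6 via a parent).
Parents of Z6: {Z7}.
Enumerating:
  P1: Z6 <- Z7 -> Z4
  P2: Z6 <- Z7 -> Z8 <- Z1 -> Z4
That exhausts the simple backdoor paths. Count: 2.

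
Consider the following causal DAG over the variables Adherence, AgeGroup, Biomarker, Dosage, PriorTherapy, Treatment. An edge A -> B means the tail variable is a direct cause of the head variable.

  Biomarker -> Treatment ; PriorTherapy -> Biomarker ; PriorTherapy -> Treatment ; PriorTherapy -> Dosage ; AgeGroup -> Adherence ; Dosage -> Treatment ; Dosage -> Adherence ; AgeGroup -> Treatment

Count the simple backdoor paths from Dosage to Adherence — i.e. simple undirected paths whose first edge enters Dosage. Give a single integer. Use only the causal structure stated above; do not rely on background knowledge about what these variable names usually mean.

2

A backdoor path from Dosage to Adherence is any simple undirected path whose first edge points into Dosage (i.e. leaves Dosage via a parent).
Parents of Dosage: {PriorTherapy}.
Enumerating:
  P1: Dosage <- PriorTherapy -> Biomarker -> Treatment <- AgeGroup -> Adherence
  P2: Dosage <- PriorTherapy -> Treatment <- AgeGroup -> Adherence
That exhausts the simple backdoor paths. Count: 2.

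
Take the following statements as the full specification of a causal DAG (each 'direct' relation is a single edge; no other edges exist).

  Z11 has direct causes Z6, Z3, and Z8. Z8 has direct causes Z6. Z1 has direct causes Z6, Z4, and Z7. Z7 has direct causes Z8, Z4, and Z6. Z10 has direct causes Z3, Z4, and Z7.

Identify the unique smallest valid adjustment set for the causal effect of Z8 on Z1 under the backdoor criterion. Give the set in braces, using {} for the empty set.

{Z6}

Variables eligible for adjustment (non-descendants of Z8, excluding Z8 and Z1): {Z3, Z4, Z6}.
Backdoor paths from Z8 to Z1:
  P1: Z8 <- Z6 -> Z7 <- Z4 -> Z1
  P2: Z8 <- Z6 -> Z7 -> Z1
  P3: Z8 <- Z6 -> Z7 -> Z10 <- Z4 -> Z1
  P4: Z8 <- Z6 -> Z1
  P5: Z8 <- Z6 -> Z11 <- Z3 -> Z10 <- Z4 -> Z7 -> Z1
  P6: Z8 <- Z6 -> Z11 <- Z3 -> Z10 <- Z4 -> Z1
  P7: Z8 <- Z6 -> Z11 <- Z3 -> Z10 <- Z7 <- Z4 -> Z1
  P8: Z8 <- Z6 -> Z11 <- Z3 -> Z10 <- Z7 -> Z1
The empty set is not sufficient: P2 (Z8 <- Z6 -> Z7 -> Z1) has no collider blocking it and no conditioned non-collider, so it is open.
Try {Z6}:
  P1: blocked at fork node Z6 ∈ conditioning set.
  P2: blocked at fork node Z6 ∈ conditioning set.
  P3: blocked at fork node Z6 ∈ conditioning set.
  P4: blocked at fork node Z6 ∈ conditioning set.
  P5: blocked at fork node Z6 ∈ conditioning set.
  P6: blocked at fork node Z6 ∈ conditioning set.
  P7: blocked at fork node Z6 ∈ conditioning set.
  P8: blocked at fork node Z6 ∈ conditioning set.
{Z6} contains no descendant of Z8 and blocks every backdoor path.
No other singleton works — e.g. {Z4} leaves P2 open — so {Z6} is the unique smallest valid adjustment set.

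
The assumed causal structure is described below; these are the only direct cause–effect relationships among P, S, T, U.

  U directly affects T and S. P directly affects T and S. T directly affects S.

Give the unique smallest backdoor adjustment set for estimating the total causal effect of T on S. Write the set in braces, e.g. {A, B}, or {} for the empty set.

{P, U}

Variables eligible for adjustment (non-descendants of T, excluding T and S): {P, U}.
Backdoor paths from T to S:
  P1: T <- U -> S
  P2: T <- P -> S
The empty set is not sufficient: P1 (T <- U -> S) has no collider blocking it and no conditioned non-collider, so it is open.
Try {P, U}:
  P1: blocked at fork node U ∈ conditioning set.
  P2: blocked at fork node P ∈ conditioning set.
{P, U} contains no descendant of T and blocks every backdoor path.
Every element of {P, U} is needed (dropping P leaves P2 open; dropping U leaves P1 open), so no proper subset is valid.
Among all size-2 subsets of the eligible variables, only {P, U} blocks every backdoor path, so it is the unique smallest valid adjustment set.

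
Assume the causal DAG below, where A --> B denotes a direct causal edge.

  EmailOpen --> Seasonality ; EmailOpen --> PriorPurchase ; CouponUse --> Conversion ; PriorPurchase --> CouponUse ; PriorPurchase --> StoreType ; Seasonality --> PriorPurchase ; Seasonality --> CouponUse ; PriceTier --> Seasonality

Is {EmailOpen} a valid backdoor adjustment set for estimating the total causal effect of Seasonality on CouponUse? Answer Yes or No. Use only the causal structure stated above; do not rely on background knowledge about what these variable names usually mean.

Yes

Backdoor paths from Seasonality to CouponUse (paths whose first edge points into Seasonality):
  P1: Seasonality <- EmailOpen -> PriorPurchase -> CouponUse
Condition 1 (no descendant of Seasonality in the set): holds — descendants of Seasonality are {Conversion, CouponUse, PriorPurchase, StoreType}; none are in {EmailOpen}.
Condition 2 (every backdoor path blocked by {EmailOpen}):
  P1: blocked at fork node EmailOpen ∈ conditioning set.
{EmailOpen} satisfies the backdoor criterion.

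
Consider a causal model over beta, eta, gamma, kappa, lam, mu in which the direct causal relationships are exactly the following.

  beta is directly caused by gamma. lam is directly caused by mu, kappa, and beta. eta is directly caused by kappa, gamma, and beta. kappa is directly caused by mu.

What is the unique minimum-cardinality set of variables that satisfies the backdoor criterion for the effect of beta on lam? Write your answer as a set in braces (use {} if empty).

{}

Variables eligible for adjustment (non-descendants of beta, excluding beta and lam): {gamma, kappa, mu}.
Backdoor paths from beta to lam:
  P1: beta <- gamma -> eta <- kappa <- mu -> lam
  P2: beta <- gamma -> eta <- kappa -> lam
Each backdoor path contains an unconditioned collider, so every path is already blocked with the empty conditioning set:
  P1: blocked at collider eta (neither it nor any descendant is in the conditioning set).
  P2: blocked at collider eta (neither it nor any descendant is in the conditioning set).
The empty set is therefore the unique smallest valid set.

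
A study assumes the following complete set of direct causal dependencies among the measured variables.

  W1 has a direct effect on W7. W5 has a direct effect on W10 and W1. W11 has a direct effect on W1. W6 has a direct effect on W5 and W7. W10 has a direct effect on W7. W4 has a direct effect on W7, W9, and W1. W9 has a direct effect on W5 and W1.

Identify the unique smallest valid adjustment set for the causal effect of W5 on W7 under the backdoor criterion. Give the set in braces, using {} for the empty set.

{W6, W9}

Variables eligible for adjustment (non-descendants of W5, excluding W5 and W7): {W11, W4, W6, W9}.
Backdoor paths from W5 to W7:
  P1: W5 <- W6 -> W7
  P2: W5 <- W9 <- W4 -> W1 -> W7
  P3: W5 <- W9 <- W4 -> W7
  P4: W5 <- W9 -> W1 <- W4 -> W7
  P5: W5 <- W9 -> W1 -> W7
The empty set is not sufficient: P1 (W5 <- W6 -> W7) has no collider blocking it and no conditioned non-collider, so it is open.
Try {W6, W9}:
  P1: blocked at fork node W6 ∈ conditioning set.
  P2: blocked at chain node W9 ∈ conditioning set.
  P3: blocked at chain node W9 ∈ conditioning set.
  P4: blocked at fork node W9 ∈ conditioning set.
  P5: blocked at fork node W9 ∈ conditioning set.
{W6, W9} contains no descendant of W5 and blocks every backdoor path.
Every element of {W6, W9} is needed (dropping W6 leaves P1 open; dropping W9 leaves P2 open), so no proper subset is valid.
Among all size-2 subsets of the eligible variables, only {W6, W9} blocks every backdoor path, so it is the unique smallest valid adjustment set.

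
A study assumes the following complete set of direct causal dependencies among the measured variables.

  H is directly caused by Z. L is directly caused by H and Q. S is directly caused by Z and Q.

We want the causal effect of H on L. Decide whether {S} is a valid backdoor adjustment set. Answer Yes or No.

No

Backdoor paths from H to L (paths whose first edge points into H):
  P1: H <- Z -> S <- Q -> L
Condition 1 (no descendant of H in the set): holds — descendants of H are {L}; none are in {S}.
Condition 2 (every backdoor path blocked by {S}):
  P1: open — collider(s) S are conditioned on (or have a conditioned descendant) and no non-collider on the path is in the set.
{S} does not satisfy the backdoor criterion.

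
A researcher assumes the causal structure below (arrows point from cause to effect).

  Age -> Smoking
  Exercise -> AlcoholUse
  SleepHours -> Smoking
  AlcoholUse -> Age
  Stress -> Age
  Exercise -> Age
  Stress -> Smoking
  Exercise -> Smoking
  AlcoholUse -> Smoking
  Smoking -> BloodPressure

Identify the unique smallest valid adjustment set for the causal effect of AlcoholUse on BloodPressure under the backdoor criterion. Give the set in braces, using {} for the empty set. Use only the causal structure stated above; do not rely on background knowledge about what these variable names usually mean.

{Exercise}

Variables eligible for adjustment (non-descendants of AlcoholUse, excluding AlcoholUse and BloodPressure): {Exercise, SleepHours, Stress}.
Backdoor paths from AlcoholUse to BloodPressure:
  P1: AlcoholUse <- Exercise -> Age <- Stress -> Smoking -> BloodPressure
  P2: AlcoholUse <- Exercise -> Age -> Smoking -> BloodPressure
  P3: AlcoholUse <- Exercise -> Smoking -> BloodPressure
The empty set is not sufficient: P2 (AlcoholUse <- Exercise -> Age -> Smoking -> BloodPressure) has no collider blocking it and no conditioned non-collider, so it is open.
Try {Exercise}:
  P1: blocked at fork node Exercise ∈ conditioning set.
  P2: blocked at fork node Exercise ∈ conditioning set.
  P3: blocked at fork node Exercise ∈ conditioning set.
{Exercise} contains no descendant of AlcoholUse and blocks every backdoor path.
No other singleton works — e.g. {Stress} leaves P2 open — so {Exercise} is the unique smallest valid adjustment set.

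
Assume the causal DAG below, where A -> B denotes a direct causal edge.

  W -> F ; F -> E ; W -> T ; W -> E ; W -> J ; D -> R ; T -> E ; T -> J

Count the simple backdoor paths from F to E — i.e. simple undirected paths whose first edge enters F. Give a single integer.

A backdoor path from F to E is any simple undirected path whose first edge points into F (i.e. leaves F via a parent).
Parents of F: {W}.
Enumerating:
  P1: F <- W -> T -> E
  P2: F <- W -> E
  P3: F <- W -> J <- T -> E
That exhausts the simple backdoor paths. Count: 3.

3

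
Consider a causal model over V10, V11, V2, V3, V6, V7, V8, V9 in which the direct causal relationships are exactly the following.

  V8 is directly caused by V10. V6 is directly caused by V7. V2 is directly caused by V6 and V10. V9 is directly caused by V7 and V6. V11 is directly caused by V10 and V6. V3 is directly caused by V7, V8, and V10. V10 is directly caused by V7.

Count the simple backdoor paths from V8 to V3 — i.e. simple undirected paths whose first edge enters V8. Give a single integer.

A backdoor path from V8 to V3 is any simple undirected path whose first edge points into V8 (i.e. leaves V8 via a parent).
Parents of V8: {V10}.
Enumerating:
  P1: V8 <- V10 <- V7 -> V3
  P2: V8 <- V10 -> V2 <- V6 <- V7 -> V3
  P3: V8 <- V10 -> V2 <- V6 -> V9 <- V7 -> V3
  P4: V8 <- V10 -> V3
  P5: V8 <- V10 -> V11 <- V6 <- V7 -> V3
  P6: V8 <- V10 -> V11 <- V6 -> V9 <- V7 -> V3
That exhausts the simple backdoor paths. Count: 6.

6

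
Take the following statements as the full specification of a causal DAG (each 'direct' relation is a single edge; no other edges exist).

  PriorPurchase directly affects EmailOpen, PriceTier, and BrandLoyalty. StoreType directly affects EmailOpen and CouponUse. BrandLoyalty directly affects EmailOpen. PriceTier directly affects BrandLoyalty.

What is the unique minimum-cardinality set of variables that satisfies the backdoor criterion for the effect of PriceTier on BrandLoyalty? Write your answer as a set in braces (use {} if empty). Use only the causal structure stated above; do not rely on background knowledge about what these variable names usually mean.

Variables eligible for adjustment (non-descendants of PriceTier, excluding PriceTier and BrandLoyalty): {CouponUse, PriorPurchase, StoreType}.
Backdoor paths from PriceTier to BrandLoyalty:
  P1: PriceTier <- PriorPurchase -> BrandLoyalty
  P2: PriceTier <- PriorPurchase -> EmailOpen <- BrandLoyalty
The empty set is not sufficient: P1 (PriceTier <- PriorPurchase -> BrandLoyalty) has no collider blocking it and no conditioned non-collider, so it is open.
Try {PriorPurchase}:
  P1: blocked at fork node PriorPurchase ∈ conditioning set.
  P2: blocked at fork node PriorPurchase ∈ conditioning set.
{PriorPurchase} contains no descendant of PriceTier and blocks every backdoor path.
No other singleton works — e.g. {StoreType} leaves P1 open — so {PriorPurchase} is the unique smallest valid adjustment set.

{PriorPurchase}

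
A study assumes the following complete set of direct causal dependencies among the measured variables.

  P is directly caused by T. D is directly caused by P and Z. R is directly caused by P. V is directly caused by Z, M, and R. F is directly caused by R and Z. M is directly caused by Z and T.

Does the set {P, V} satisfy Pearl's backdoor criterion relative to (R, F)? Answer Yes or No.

No

Backdoor paths from R to F (paths whose first edge points into R):
  P1: R <- P <- T -> M <- Z -> F
  P2: R <- P <- T -> M -> V <- Z -> F
  P3: R <- P -> D <- Z -> F
Condition 1 (no descendant of R in the set): FAILS — V is a descendant of R.
Condition 2 (every backdoor path blocked by {P, V}):
  P1: blocked at chain node P ∈ conditioning set.
  P2: blocked at chain node P ∈ conditioning set.
  P3: blocked at fork node P ∈ conditioning set.
{P, V} does not satisfy the backdoor criterion.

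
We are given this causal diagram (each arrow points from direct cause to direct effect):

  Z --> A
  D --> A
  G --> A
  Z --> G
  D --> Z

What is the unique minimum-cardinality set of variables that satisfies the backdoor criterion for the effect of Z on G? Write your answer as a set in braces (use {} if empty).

{}

Variables eligible for adjustment (non-descendants of Z, excluding Z and G): {D}.
Backdoor paths from Z to G:
  P1: Z <- D -> A <- G
Each backdoor path contains an unconditioned collider, so every path is already blocked with the empty conditioning set:
  P1: blocked at collider A (neither it nor any descendant is in the conditioning set).
The empty set is therefore the unique smallest valid set.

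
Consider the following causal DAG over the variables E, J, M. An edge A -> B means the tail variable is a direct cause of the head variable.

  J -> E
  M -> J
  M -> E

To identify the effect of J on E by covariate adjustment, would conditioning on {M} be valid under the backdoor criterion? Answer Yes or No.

Yes

Backdoor paths from J to E (paths whose first edge points into J):
  P1: J <- M -> E
Condition 1 (no descendant of J in the set): holds — descendants of J are {E}; none are in {M}.
Condition 2 (every backdoor path blocked by {M}):
  P1: blocked at fork node M ∈ conditioning set.
{M} satisfies the backdoor criterion.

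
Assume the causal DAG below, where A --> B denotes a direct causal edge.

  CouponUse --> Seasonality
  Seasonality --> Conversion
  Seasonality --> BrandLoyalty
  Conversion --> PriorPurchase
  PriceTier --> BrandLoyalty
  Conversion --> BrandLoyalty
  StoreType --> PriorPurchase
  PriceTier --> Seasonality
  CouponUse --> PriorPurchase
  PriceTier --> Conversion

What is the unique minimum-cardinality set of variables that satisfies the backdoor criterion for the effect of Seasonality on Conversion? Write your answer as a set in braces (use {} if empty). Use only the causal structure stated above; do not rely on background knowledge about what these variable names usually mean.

{PriceTier}

Variables eligible for adjustment (non-descendants of Seasonality, excluding Seasonality and Conversion): {CouponUse, PriceTier, StoreType}.
Backdoor paths from Seasonality to Conversion:
  P1: Seasonality <- PriceTier -> Conversion
  P2: Seasonality <- PriceTier -> BrandLoyalty <- Conversion
  P3: Seasonality <- CouponUse -> PriorPurchase <- Conversion
The empty set is not sufficient: P1 (Seasonality <- PriceTier -> Conversion) has no collider blocking it and no conditioned non-collider, so it is open.
Try {PriceTier}:
  P1: blocked at fork node PriceTier ∈ conditioning set.
  P2: blocked at fork node PriceTier ∈ conditioning set.
  P3: blocked at collider PriorPurchase (neither it nor any descendant is in the conditioning set).
{PriceTier} contains no descendant of Seasonality and blocks every backdoor path.
No other singleton works — e.g. {CouponUse} leaves P1 open — so {PriceTier} is the unique smallest valid adjustment set.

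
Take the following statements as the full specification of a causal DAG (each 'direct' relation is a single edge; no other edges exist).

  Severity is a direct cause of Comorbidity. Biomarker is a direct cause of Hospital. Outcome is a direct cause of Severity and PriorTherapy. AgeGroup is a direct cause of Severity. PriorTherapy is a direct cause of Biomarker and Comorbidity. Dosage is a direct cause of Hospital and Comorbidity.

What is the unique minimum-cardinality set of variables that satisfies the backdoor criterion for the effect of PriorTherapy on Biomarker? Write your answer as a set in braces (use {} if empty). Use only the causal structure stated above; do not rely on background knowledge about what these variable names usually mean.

Variables eligible for adjustment (non-descendants of PriorTherapy, excluding PriorTherapy and Biomarker): {AgeGroup, Dosage, Outcome, Severity}.
Backdoor paths from PriorTherapy to Biomarker:
  P1: PriorTherapy <- Outcome -> Severity -> Comorbidity <- Dosage -> Hospital <- Biomarker
Each backdoor path contains an unconditioned collider, so every path is already blocked with the empty conditioning set:
  P1: blocked at collider Comorbidity (neither it nor any descendant is in the conditioning set).
The empty set is therefore the unique smallest valid set.

{}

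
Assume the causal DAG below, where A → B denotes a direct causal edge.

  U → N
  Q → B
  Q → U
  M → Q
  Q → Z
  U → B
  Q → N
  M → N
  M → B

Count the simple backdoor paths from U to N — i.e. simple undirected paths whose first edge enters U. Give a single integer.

A backdoor path from U to N is any simple undirected path whose first edge points into U (i.e. leaves U via a parent).
Parents of U: {Q}.
Enumerating:
  P1: U <- Q <- M -> N
  P2: U <- Q -> N
  P3: U <- Q -> B <- M -> N
That exhausts the simple backdoor paths. Count: 3.

3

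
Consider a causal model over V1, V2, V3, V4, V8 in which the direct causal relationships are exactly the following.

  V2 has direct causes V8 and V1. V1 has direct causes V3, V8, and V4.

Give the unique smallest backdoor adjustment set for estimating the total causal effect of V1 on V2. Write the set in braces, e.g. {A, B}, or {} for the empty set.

{V8}

Variables eligible for adjustment (non-descendants of V1, excluding V1 and V2): {V3, V4, V8}.
Backdoor paths from V1 to V2:
  P1: V1 <- V8 -> V2
The empty set is not sufficient: P1 (V1 <- V8 -> V2) has no collider blocking it and no conditioned non-collider, so it is open.
Try {V8}:
  P1: blocked at fork node V8 ∈ conditioning set.
{V8} contains no descendant of V1 and blocks every backdoor path.
No other singleton works — e.g. {V3} leaves P1 open — so {V8} is the unique smallest valid adjustment set.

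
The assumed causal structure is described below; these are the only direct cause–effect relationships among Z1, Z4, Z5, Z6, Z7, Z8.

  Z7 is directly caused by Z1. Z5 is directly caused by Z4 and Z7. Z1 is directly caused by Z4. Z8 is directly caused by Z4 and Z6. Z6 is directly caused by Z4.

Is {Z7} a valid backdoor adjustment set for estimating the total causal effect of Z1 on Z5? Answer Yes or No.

No

Backdoor paths from Z1 to Z5 (paths whose first edge points into Z1):
  P1: Z1 <- Z4 -> Z5
Condition 1 (no descendant of Z1 in the set): FAILS — Z7 is a descendant of Z1.
Condition 2 (every backdoor path blocked by {Z7}):
  P1: open — no interior node is in the conditioning set.
{Z7} does not satisfy the backdoor criterion.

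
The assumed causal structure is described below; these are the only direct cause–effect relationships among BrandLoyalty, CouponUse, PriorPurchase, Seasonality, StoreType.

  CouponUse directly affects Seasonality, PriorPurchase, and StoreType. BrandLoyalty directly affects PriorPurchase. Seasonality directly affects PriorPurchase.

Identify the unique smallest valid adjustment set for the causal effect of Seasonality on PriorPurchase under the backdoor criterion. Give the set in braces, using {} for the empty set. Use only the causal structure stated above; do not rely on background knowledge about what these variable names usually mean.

Variables eligible for adjustment (non-descendants of Seasonality, excluding Seasonality and PriorPurchase): {BrandLoyalty, CouponUse, StoreType}.
Backdoor paths from Seasonality to PriorPurchase:
  P1: Seasonality <- CouponUse -> PriorPurchase
The empty set is not sufficient: P1 (Seasonality <- CouponUse -> PriorPurchase) has no collider blocking it and no conditioned non-collider, so it is open.
Try {CouponUse}:
  P1: blocked at fork node CouponUse ∈ conditioning set.
{CouponUse} contains no descendant of Seasonality and blocks every backdoor path.
No other singleton works — e.g. {BrandLoyalty} leaves P1 open — so {CouponUse} is the unique smallest valid adjustment set.

{CouponUse}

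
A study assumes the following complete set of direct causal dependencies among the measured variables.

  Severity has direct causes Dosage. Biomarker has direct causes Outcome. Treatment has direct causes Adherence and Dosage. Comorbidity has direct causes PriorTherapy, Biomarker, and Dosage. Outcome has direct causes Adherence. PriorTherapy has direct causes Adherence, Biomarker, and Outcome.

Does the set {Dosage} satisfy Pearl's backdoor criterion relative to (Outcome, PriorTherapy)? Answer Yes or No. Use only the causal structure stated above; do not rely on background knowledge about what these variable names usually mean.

No

Backdoor paths from Outcome to PriorTherapy (paths whose first edge points into Outcome):
  P1: Outcome <- Adherence -> Treatment <- Dosage -> Comorbidity <- Biomarker -> PriorTherapy
  P2: Outcome <- Adherence -> Treatment <- Dosage -> Comorbidity <- PriorTherapy
  P3: Outcome <- Adherence -> PriorTherapy
Condition 1 (no descendant of Outcome in the set): holds — descendants of Outcome are {Biomarker, Comorbidity, PriorTherapy}; none are in {Dosage}.
Condition 2 (every backdoor path blocked by {Dosage}):
  P1: blocked at collider Treatment (neither it nor any descendant is in the conditioning set).
  P2: blocked at collider Treatment (neither it nor any descendant is in the conditioning set).
  P3: open — no interior node is in the conditioning set.
{Dosage} does not satisfy the backdoor criterion.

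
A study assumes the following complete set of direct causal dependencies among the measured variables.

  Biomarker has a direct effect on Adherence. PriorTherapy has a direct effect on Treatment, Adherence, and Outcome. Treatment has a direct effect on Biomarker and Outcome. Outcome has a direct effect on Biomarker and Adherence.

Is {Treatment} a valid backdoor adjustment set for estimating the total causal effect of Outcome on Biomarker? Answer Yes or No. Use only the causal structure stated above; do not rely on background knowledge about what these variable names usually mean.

Yes

Backdoor paths from Outcome to Biomarker (paths whose first edge points into Outcome):
  P1: Outcome <- PriorTherapy -> Treatment -> Biomarker
  P2: Outcome <- PriorTherapy -> Adherence <- Biomarker
  P3: Outcome <- Treatment <- PriorTherapy -> Adherence <- Biomarker
  P4: Outcome <- Treatment -> Biomarker
Condition 1 (no descendant of Outcome in the set): holds — descendants of Outcome are {Adherence, Biomarker}; none are in {Treatment}.
Condition 2 (every backdoor path blocked by {Treatment}):
  P1: blocked at chain node Treatment ∈ conditioning set.
  P2: blocked at collider Adherence (neither it nor any descendant is in the conditioning set).
  P3: blocked at chain node Treatment ∈ conditioning set.
  P4: blocked at fork node Treatment ∈ conditioning set.
{Treatment} satisfies the backdoor criterion.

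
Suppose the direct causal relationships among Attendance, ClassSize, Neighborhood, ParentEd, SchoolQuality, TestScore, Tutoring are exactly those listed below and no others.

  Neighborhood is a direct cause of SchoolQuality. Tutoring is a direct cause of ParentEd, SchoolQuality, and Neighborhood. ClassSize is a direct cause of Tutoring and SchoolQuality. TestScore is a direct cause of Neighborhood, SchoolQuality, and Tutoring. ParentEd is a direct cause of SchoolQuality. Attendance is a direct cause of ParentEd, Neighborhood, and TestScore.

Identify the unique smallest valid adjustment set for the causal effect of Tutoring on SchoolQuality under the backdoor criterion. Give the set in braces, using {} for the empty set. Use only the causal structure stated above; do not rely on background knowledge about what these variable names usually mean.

{ClassSize, TestScore}

Variables eligible for adjustment (non-descendants of Tutoring, excluding Tutoring and SchoolQuality): {Attendance, ClassSize, TestScore}.
Backdoor paths from Tutoring to SchoolQuality:
  P1: Tutoring <- ClassSize -> SchoolQuality
  P2: Tutoring <- TestScore <- Attendance -> Neighborhood -> SchoolQuality
  P3: Tutoring <- TestScore <- Attendance -> ParentEd -> SchoolQuality
  P4: Tutoring <- TestScore -> Neighborhood <- Attendance -> ParentEd -> SchoolQuality
  P5: Tutoring <- TestScore -> Neighborhood -> SchoolQuality
  P6: Tutoring <- TestScore -> SchoolQuality
The empty set is not sufficient: P1 (Tutoring <- ClassSize -> SchoolQuality) has no collider blocking it and no conditioned non-collider, so it is open.
Try {ClassSize, TestScore}:
  P1: blocked at fork node ClassSize ∈ conditioning set.
  P2: blocked at chain node TestScore ∈ conditioning set.
  P3: blocked at chain node TestScore ∈ conditioning set.
  P4: blocked at fork node TestScore ∈ conditioning set.
  P5: blocked at fork node TestScore ∈ conditioning set.
  P6: blocked at fork node TestScore ∈ conditioning set.
{ClassSize, TestScore} contains no descendant of Tutoring and blocks every backdoor path.
Every element of {ClassSize, TestScore} is needed (dropping ClassSize leaves P1 open; dropping TestScore leaves P2 open), so no proper subset is valid.
Among all size-2 subsets of the eligible variables, only {ClassSize, TestScore} blocks every backdoor path, so it is the unique smallest valid adjustment set.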